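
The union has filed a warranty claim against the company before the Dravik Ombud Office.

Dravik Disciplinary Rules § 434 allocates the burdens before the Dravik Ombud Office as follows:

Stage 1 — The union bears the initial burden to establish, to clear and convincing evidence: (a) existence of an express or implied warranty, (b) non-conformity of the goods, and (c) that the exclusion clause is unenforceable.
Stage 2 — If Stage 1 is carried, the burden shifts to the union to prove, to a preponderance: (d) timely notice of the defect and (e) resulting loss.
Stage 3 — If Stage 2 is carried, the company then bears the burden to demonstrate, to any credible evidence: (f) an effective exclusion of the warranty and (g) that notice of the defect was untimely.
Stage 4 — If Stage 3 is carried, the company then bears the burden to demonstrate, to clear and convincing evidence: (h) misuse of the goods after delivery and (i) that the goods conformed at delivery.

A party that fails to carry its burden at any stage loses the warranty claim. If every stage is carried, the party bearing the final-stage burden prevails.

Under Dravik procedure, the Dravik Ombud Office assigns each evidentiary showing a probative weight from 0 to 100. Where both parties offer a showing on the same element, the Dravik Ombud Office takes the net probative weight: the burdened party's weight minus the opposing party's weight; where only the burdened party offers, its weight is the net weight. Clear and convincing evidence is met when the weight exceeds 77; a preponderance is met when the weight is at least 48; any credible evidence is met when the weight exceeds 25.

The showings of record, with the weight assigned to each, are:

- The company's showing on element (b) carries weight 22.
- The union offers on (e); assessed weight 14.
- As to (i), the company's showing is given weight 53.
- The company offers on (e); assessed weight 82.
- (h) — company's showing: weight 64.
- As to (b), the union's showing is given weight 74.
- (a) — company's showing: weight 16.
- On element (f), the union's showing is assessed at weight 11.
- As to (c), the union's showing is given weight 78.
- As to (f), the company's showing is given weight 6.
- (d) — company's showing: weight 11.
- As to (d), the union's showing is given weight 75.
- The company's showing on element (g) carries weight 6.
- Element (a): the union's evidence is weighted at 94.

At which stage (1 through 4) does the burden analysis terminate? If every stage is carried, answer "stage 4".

Stage 1 — burden on union; standard: clear and convincing evidence (weight exceeds 77).
    (a): 94 − 16 = 78 > 77 [met]
    (b): 74 − 22 = 52 ≤ 77 [not met]
    (c): 78 > 77 [met]
  Not every element is met, so the union fails to carry Stage 1.
So the company prevails.

stage 1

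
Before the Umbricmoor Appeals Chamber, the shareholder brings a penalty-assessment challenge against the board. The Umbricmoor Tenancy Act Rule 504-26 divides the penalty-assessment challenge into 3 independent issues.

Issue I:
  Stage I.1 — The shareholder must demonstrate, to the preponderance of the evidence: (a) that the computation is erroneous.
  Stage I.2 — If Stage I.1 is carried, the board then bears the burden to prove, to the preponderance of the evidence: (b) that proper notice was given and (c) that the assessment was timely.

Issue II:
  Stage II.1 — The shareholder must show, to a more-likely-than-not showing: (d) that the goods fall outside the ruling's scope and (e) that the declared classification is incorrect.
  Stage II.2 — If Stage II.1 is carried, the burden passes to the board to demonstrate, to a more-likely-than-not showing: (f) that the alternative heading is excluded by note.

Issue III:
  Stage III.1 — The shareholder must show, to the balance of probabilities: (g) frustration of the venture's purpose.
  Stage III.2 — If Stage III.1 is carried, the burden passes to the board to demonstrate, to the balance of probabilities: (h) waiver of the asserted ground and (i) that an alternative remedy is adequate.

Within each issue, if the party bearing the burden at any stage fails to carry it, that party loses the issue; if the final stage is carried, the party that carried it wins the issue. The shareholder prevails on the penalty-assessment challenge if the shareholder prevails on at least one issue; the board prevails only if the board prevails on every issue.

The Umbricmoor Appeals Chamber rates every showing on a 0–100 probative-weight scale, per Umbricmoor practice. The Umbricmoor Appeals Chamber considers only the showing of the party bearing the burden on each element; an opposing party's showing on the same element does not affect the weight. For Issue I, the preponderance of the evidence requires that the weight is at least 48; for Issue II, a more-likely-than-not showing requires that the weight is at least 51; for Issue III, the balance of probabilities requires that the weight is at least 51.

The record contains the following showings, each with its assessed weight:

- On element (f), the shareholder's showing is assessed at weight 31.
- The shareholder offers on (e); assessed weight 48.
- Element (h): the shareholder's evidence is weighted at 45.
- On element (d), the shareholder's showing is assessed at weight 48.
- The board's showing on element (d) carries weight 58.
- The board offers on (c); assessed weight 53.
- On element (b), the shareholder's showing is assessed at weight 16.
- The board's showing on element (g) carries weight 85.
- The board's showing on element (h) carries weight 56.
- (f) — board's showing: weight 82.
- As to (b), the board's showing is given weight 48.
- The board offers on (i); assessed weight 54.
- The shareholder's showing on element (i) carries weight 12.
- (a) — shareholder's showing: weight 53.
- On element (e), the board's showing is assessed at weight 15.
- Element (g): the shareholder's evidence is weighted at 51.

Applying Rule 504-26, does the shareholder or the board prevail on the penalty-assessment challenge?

board

— Issue I —
Stage I.1 — burden on shareholder; standard: the preponderance of the evidence (weight is at least 48).
    (a): 53 ≥ 48 [met]
  Stage I.1 carried; the burden shifts to the board.
Stage I.2 — burden on board; standard: the preponderance of the evidence (weight is at least 48).
    (b): 48 (shareholder's 16 disregarded) ≥ 48 [met]
    (c): 53 ≥ 48 [met]
  The board carries the last stage.
All stages carried — the board prevails on this issue.
— Issue II —
Stage II.1 — burden on shareholder; standard: a more-likely-than-not showing (weight is at least 51).
    (d): 48 (board's 58 disregarded) < 51 [not met]
    (e): 48 (board's 15 disregarded) < 51 [not met]
  Not every element is met, so the shareholder fails to carry Stage II.1.
So the board prevails on this issue.
— Issue III —
Stage III.1 (shareholder, the balance of probabilities, weight is at least 51): (g) 51 (board's 85 disregarded) ≥ 51 — meets.
  All elements met. The burden passes to the board.
Stage III.2 (board, the balance of probabilities, weight is at least 51): (h) 56 (shareholder's 45 disregarded) ≥ 51 — meets; (i) 54 (shareholder's 12 disregarded) ≥ 51 — meets.
  Stage III.2 carried; the final stage is satisfied.
With every stage satisfied, the board prevails on this issue.
Per-issue: Issue I → board; Issue II → board; Issue III → board. The shareholder must prevail on at least one issue; overall, the board prevails.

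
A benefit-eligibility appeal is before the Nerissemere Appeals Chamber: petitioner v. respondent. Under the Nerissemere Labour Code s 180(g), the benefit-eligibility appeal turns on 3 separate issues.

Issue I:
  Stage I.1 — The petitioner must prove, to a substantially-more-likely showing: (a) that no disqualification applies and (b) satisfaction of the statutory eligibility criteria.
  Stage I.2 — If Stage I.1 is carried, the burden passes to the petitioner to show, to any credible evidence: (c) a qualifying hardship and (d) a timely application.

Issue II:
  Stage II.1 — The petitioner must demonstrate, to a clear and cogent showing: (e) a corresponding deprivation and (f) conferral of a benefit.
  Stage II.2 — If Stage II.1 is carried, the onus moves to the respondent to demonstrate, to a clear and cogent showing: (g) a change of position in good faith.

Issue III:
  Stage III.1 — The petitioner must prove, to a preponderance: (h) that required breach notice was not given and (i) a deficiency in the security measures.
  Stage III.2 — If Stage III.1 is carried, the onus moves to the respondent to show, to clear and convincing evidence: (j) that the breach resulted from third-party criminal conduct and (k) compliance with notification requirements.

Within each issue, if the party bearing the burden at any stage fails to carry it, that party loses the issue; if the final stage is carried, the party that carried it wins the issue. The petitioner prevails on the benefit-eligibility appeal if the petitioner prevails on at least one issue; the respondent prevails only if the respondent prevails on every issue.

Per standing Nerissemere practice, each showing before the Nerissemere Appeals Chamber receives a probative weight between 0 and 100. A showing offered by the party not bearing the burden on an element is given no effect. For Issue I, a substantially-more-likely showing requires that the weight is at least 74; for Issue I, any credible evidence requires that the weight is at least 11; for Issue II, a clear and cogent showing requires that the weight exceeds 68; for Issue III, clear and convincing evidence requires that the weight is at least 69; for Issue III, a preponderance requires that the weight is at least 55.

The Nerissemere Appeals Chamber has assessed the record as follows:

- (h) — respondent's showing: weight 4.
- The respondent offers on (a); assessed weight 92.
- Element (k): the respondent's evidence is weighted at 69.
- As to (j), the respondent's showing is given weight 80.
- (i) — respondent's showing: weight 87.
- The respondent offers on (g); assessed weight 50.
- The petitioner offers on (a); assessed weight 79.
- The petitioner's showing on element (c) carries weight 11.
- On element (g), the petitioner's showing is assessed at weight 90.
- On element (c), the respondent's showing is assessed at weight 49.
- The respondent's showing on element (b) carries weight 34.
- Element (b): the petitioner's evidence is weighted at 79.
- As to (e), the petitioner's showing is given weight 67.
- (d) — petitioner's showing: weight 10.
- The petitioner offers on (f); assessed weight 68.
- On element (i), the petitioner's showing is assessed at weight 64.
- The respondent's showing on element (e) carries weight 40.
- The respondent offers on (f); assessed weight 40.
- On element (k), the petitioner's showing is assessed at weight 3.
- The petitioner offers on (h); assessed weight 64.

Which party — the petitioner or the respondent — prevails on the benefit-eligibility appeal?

— Issue I —
At Stage I.1 the petitioner must meet a substantially-more-likely showing (weight is at least 74): on (a) the weight is 79 (the respondent's 92 is given no effect), ≥ 74, so (a) meets the standard; on (b) the weight is 79 (the respondent's 34 is given no effect), which does reach 74, so (b) meets the standard.
  All elements met. The petitioner retains the burden for Stage I.2.
At Stage I.2 the petitioner must meet any credible evidence (weight is at least 11): on (c) the weight is 11 (the respondent's 49 is given no effect), ≥ 11, so (c) meets the standard; on (d) the weight is 10, which does not reach 11, so (d) does not meet the standard.
  Stage I.2 not carried; the petitioner fails its burden.
So the respondent prevails on this issue.
— Issue II —
At Stage II.1 the petitioner must meet a clear and cogent showing (weight exceeds 68): on (e) the weight is 67 (the respondent's 40 is given no effect), which does not exceed 68, so (e) does not meet the standard; on (f) the weight is 68 (the respondent's 40 is given no effect), which does not exceed 68, so (f) does not meet the standard.
  Not every element is met, so the petitioner fails to carry Stage II.1.
The analysis ends at Stage II.1; the respondent prevails on this issue.
— Issue III —
Stage III.1 — burden on petitioner; standard: a preponderance (weight is at least 55).
    (h): 64 (respondent's 4 disregarded) ≥ 55 [met]
    (i): 64 (respondent's 87 disregarded) ≥ 55 [met]
  Stage III.1 is satisfied; the onus moves to the respondent.
Stage III.2 — burden on respondent; standard: clear and convincing evidence (weight is at least 69).
    (j): 80 ≥ 69 [met]
    (k): 69 (petitioner's 3 disregarded) ≥ 69 [met]
  All elements met at the final stage.
All stages carried — the respondent prevails on this issue.
Per-issue: Issue I → respondent; Issue II → respondent; Issue III → respondent. The petitioner must prevail on at least one issue; overall, the respondent prevails.

respondent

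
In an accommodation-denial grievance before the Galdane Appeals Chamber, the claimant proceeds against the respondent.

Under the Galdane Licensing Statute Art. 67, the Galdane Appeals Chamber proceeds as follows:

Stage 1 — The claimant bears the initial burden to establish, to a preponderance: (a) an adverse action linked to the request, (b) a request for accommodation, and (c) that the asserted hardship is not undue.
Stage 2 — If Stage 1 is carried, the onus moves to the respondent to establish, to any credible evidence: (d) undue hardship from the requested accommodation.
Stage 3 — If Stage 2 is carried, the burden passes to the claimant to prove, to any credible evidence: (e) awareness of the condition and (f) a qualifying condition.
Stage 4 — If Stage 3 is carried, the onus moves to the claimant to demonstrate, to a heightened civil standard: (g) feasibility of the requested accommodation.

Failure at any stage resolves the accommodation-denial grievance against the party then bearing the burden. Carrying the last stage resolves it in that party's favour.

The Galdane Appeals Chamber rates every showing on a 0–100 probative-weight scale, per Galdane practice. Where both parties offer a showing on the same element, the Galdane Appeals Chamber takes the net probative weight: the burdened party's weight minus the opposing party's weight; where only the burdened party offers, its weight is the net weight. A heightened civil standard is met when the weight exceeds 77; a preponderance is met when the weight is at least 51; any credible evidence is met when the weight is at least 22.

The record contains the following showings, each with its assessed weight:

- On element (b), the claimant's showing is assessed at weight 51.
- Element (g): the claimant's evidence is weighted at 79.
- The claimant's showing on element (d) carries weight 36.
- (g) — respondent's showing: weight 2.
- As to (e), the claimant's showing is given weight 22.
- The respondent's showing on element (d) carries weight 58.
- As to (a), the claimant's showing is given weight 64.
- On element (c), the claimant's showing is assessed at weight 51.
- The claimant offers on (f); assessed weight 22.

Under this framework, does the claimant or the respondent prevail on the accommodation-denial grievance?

respondent

At Stage 1 the claimant must meet a preponderance (weight is at least 51): on (a) the weight is 64, ≥ 51, so (a) meets the standard; on (b) the weight is 51, ≥ 51, so (b) meets the standard; on (c) the weight is 51, ≥ 51, so (c) meets the standard.
  The claimant carries Stage 1; the respondent now bears the burden.
At Stage 2 the respondent must meet any credible evidence (weight is at least 22): on (d) the weight is 58 less the opposing 36 gives net 22, ≥ 22, so (d) meets the standard.
  All elements met. The burden passes to the claimant.
At Stage 3 the claimant must meet any credible evidence (weight is at least 22): on (e) the weight is 22, ≥ 22, so (e) meets the standard; on (f) the weight is 22, which does reach 22, so (f) meets the standard.
  Stage 3 is satisfied; the claimant continues to bear the burden.
At Stage 4 the claimant must meet a heightened civil standard (weight exceeds 77): on (g) the weight is 79 less the opposing 2 gives net 77, ≤ 77, so (g) does not meet the standard.
  The claimant does not carry Stage 4.
The analysis ends at Stage 4; the respondent prevails.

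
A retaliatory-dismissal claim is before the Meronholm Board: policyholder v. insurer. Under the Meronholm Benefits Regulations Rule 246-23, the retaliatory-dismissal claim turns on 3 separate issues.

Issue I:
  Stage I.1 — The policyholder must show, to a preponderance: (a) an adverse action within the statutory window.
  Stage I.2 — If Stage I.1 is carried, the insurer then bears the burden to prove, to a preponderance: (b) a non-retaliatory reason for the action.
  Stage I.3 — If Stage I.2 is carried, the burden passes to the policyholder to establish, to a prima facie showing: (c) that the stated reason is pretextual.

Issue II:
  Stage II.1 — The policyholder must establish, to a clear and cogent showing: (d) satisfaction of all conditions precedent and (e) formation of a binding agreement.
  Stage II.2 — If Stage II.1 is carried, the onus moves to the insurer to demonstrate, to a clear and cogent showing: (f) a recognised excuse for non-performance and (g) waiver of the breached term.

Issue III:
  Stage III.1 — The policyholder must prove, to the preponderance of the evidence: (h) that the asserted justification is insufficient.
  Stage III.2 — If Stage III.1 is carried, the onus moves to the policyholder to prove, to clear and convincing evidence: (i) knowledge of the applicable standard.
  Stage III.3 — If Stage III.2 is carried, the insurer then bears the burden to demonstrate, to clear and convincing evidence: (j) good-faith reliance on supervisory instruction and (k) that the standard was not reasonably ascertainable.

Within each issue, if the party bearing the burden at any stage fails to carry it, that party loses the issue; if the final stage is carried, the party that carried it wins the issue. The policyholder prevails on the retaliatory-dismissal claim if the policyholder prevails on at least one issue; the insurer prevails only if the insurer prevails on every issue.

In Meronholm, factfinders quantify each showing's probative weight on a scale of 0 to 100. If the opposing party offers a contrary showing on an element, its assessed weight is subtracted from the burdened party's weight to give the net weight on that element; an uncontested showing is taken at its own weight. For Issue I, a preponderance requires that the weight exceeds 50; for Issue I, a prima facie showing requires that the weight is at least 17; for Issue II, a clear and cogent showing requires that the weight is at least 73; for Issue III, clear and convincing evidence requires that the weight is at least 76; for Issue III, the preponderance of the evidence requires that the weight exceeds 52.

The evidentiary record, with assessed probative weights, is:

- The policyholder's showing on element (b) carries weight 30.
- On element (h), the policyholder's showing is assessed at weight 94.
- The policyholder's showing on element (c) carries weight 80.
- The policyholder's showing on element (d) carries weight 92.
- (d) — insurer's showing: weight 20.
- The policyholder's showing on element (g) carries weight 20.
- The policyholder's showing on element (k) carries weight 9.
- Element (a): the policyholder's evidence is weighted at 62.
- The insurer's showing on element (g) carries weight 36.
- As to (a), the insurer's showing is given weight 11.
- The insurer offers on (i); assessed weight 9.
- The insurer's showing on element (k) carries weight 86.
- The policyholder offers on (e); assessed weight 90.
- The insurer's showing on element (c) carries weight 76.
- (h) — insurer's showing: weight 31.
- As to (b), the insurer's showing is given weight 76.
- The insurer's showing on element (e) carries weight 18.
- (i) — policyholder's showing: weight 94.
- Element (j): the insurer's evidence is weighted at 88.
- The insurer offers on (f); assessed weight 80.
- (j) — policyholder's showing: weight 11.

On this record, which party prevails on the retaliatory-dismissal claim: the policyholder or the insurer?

— Issue I —
Stage I.1 — burden on policyholder; standard: a preponderance (weight exceeds 50).
    (a): 62 − 11 = 51 > 50 [met]
  Stage I.1 carried; the burden shifts to the insurer.
Stage I.2 — burden on insurer; standard: a preponderance (weight exceeds 50).
    (b): 76 − 30 = 46 ≤ 50 [not met]
  Stage I.2 not carried; the insurer fails its burden.
The policyholder prevails on this issue.
— Issue II —
Stage II.1 (policyholder, a clear and cogent showing, weight is at least 73): (d) net 92−20=72 < 73 — fails; (e) net 90−18=72 < 73 — fails.
  Stage II.1 not carried; the policyholder fails its burden.
The insurer prevails on this issue.
— Issue III —
Stage III.1 — burden on policyholder; standard: the preponderance of the evidence (weight exceeds 52).
    (h): 94 − 31 = 63 > 52 [met]
  Stage III.1 carried; the burden remains with the policyholder.
Stage III.2 — burden on policyholder; standard: clear and convincing evidence (weight is at least 76).
    (i): 94 − 9 = 85 ≥ 76 [met]
  Stage III.2 carried; the burden shifts to the insurer.
Stage III.3 — burden on insurer; standard: clear and convincing evidence (weight is at least 76).
    (j): 88 − 11 = 77 ≥ 76 [met]
    (k): 86 − 9 = 77 ≥ 76 [met]
  The insurer carries the last stage.
With every stage satisfied, the insurer prevails on this issue.
Per-issue: Issue I → policyholder; Issue II → insurer; Issue III → insurer. The policyholder must prevail on at least one issue; overall, the policyholder prevails.

policyholder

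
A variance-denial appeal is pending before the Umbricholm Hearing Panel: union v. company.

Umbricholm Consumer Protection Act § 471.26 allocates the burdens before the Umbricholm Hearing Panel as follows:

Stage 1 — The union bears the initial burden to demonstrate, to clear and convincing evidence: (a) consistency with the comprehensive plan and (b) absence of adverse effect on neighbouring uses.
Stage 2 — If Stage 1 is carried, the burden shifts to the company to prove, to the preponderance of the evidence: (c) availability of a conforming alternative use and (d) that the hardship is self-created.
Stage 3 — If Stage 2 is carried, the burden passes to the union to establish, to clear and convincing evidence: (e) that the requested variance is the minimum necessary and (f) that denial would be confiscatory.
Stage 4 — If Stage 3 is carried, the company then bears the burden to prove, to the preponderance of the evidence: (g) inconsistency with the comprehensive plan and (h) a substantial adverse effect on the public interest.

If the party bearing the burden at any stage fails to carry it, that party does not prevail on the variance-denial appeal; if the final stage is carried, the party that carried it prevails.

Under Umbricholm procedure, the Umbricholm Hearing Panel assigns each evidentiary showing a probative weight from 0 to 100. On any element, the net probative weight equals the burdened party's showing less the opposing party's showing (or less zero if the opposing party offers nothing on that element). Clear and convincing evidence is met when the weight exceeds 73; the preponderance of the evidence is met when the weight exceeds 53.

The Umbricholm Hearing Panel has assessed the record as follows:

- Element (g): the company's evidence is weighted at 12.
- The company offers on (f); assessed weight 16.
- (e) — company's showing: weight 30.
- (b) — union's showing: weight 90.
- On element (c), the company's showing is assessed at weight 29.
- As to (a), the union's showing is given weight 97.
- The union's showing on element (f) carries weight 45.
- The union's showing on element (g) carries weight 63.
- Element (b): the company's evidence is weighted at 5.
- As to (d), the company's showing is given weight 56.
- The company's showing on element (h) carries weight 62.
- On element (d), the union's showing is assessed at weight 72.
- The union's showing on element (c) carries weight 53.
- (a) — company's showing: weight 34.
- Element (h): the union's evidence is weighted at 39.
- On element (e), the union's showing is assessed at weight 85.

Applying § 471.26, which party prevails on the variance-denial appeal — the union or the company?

At Stage 1 the union must meet clear and convincing evidence (weight exceeds 73): on (a) the weight is 97 less the opposing 34 gives net 63, which does not exceed 73, so (a) does not meet the standard; on (b) the weight is 90 less the opposing 5 gives net 85, which does exceed 73, so (b) meets the standard.
  Not every element is met, so the union fails to carry Stage 1.
The analysis ends at Stage 1; the company prevails.

company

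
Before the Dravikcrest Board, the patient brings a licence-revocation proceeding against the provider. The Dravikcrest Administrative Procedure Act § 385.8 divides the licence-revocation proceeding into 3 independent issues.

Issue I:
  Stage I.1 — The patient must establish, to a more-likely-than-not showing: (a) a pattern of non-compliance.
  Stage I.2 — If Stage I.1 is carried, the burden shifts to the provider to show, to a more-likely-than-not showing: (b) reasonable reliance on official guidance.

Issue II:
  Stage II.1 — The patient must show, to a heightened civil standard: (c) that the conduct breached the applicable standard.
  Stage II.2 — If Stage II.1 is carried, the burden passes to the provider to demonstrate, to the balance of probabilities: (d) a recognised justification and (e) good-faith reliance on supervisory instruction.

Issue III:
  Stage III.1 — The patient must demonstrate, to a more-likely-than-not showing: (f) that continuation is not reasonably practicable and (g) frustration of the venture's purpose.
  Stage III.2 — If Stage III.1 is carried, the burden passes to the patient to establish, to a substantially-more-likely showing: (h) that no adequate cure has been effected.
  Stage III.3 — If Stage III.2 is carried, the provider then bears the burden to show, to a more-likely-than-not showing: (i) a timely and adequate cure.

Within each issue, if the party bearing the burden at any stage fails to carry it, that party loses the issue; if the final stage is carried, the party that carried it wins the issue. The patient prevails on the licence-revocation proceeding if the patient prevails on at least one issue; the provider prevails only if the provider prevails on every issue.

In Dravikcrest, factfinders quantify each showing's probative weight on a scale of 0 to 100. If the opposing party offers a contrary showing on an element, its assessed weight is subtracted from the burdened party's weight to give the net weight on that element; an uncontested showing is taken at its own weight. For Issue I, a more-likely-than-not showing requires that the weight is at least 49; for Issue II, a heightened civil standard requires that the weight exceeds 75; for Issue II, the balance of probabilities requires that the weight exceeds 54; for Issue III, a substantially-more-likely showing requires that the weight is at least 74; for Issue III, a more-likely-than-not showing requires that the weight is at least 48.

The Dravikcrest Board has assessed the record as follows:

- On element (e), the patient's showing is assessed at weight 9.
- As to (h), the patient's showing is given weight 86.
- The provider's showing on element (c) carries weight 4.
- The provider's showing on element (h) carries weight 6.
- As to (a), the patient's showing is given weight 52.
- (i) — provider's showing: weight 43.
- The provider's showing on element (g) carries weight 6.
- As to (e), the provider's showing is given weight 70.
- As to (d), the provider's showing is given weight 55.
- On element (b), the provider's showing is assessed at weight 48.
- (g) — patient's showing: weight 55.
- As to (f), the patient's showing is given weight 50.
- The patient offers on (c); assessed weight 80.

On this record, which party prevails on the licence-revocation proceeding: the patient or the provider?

— Issue I —
Stage I.1 (patient, a more-likely-than-not showing, weight is at least 49): (a) 52 ≥ 49 — meets.
  All elements met. The burden passes to the provider.
Stage I.2 (provider, a more-likely-than-not showing, weight is at least 49): (b) 48 < 49 — fails.
  Not every element is met, so the provider fails to carry Stage I.2.
The patient prevails on this issue.
— Issue II —
At Stage II.1 the patient must meet a heightened civil standard (weight exceeds 75): on (c) the weight is 80 less the opposing 4 gives net 76, which does exceed 75, so (c) meets the standard.
  All elements met. The burden passes to the provider.
At Stage II.2 the provider must meet the balance of probabilities (weight exceeds 54): on (d) the weight is 55, > 54, so (d) meets the standard; on (e) the weight is 70 less the opposing 9 gives net 61, > 54, so (e) meets the standard.
  All elements met at the final stage.
With every stage satisfied, the provider prevails on this issue.
— Issue III —
Stage III.1 (patient, a more-likely-than-not showing, weight is at least 48): (f) 50 ≥ 48 — meets; (g) net 55−6=49 ≥ 48 — meets.
  Stage III.1 is satisfied; the patient continues to bear the burden.
Stage III.2 (patient, a substantially-more-likely showing, weight is at least 74): (h) net 86−6=80 ≥ 74 — meets.
  All elements met. The burden passes to the provider.
Stage III.3 (provider, a more-likely-than-not showing, weight is at least 48): (i) 43 < 48 — fails.
  Stage III.3 not carried; the provider fails its burden.
So the patient prevails on this issue.
Per-issue: Issue I → patient; Issue II → provider; Issue III → patient. The patient must prevail on at least one issue; overall, the patient prevails.

patient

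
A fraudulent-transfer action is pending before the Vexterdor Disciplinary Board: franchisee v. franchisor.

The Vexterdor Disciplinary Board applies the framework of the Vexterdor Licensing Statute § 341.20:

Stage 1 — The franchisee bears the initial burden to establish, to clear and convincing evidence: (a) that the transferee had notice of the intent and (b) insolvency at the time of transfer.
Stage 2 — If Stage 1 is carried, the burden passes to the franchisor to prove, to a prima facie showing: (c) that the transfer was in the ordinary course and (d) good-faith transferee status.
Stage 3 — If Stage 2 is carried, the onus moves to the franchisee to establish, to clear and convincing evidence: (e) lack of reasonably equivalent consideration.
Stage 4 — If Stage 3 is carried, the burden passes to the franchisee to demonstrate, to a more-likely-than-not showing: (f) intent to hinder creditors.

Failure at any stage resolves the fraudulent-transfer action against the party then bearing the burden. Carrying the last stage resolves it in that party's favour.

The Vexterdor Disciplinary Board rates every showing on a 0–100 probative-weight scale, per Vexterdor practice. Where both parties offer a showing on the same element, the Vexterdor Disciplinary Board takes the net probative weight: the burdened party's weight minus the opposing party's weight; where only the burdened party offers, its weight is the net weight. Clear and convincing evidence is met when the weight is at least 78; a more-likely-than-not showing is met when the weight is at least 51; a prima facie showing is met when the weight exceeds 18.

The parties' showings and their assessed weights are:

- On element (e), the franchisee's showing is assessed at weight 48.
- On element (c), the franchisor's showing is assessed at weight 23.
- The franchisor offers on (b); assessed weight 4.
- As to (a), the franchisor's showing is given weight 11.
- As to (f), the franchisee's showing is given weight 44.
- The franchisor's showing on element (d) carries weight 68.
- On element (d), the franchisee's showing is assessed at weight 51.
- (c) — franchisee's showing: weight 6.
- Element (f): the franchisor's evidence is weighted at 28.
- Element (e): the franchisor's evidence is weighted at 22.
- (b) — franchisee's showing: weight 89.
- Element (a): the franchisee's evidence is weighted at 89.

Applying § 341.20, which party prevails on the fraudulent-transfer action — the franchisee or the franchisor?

franchisee

Stage 1 — burden on franchisee; standard: clear and convincing evidence (weight is at least 78).
    (a): 89 − 11 = 78 ≥ 78 [met]
    (b): 89 − 4 = 85 ≥ 78 [met]
  Stage 1 carried; the burden shifts to the franchisor.
Stage 2 — burden on franchisor; standard: a prima facie showing (weight exceeds 18).
    (c): 23 − 6 = 17 ≤ 18 [not met]
    (d): 68 − 51 = 17 ≤ 18 [not met]
  Not every element is met, so the franchisor fails to carry Stage 2.
The analysis ends at Stage 2; the franchisee prevails.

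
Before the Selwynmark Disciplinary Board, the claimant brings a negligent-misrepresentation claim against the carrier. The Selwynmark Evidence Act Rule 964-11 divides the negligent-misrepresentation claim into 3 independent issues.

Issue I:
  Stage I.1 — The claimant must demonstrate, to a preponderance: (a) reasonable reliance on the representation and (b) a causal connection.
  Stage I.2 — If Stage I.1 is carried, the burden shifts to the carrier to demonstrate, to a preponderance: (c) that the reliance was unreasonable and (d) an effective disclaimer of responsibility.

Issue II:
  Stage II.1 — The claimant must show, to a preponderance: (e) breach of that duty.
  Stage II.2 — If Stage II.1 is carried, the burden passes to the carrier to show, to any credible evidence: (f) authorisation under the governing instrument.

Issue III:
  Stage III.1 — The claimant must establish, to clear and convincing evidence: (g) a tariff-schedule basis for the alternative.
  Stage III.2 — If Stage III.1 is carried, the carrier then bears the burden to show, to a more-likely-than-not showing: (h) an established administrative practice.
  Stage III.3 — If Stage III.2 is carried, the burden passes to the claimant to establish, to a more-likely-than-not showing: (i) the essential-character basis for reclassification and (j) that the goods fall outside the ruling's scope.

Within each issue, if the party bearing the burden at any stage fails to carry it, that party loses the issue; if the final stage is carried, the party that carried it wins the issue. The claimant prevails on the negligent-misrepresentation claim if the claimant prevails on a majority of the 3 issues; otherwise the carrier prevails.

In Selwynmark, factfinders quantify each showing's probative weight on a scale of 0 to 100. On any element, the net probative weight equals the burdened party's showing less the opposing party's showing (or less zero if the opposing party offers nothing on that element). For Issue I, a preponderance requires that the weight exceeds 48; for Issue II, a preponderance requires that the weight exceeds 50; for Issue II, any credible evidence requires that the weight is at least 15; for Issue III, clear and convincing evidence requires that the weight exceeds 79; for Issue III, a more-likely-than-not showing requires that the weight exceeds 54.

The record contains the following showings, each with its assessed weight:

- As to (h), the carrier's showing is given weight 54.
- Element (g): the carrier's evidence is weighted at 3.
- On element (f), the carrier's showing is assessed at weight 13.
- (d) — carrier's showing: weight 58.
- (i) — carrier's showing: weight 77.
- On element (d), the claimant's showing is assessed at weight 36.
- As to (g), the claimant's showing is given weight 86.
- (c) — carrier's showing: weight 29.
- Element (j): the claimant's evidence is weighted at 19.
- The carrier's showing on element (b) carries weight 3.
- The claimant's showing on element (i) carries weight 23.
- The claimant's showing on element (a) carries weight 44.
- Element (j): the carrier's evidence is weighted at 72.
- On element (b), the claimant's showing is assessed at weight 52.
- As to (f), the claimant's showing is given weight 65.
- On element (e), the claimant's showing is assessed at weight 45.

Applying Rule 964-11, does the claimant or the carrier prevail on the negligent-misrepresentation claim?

carrier

— Issue I —
At Stage I.1 the claimant must meet a preponderance (weight exceeds 48): on (a) the weight is 44, which does not exceed 48, so (a) does not meet the standard; on (b) the weight is 52 less the opposing 3 gives net 49, > 48, so (b) meets the standard.
  The claimant does not carry Stage I.1.
The analysis ends at Stage I.1; the carrier prevails on this issue.
— Issue II —
Stage II.1 (claimant, a preponderance, weight exceeds 50): (e) 45 ≤ 50 — fails.
  Not every element is met, so the claimant fails to carry Stage II.1.
The analysis ends at Stage II.1; the carrier prevails on this issue.
— Issue III —
At Stage III.1 the claimant must meet clear and convincing evidence (weight exceeds 79): on (g) the weight is 86 less the opposing 3 gives net 83, > 79, so (g) meets the standard.
  Stage III.1 is satisfied; the onus moves to the carrier.
At Stage III.2 the carrier must meet a more-likely-than-not showing (weight exceeds 54): on (h) the weight is 54, which does not exceed 54, so (h) does not meet the standard.
  The carrier does not carry Stage III.2.
The analysis ends at Stage III.2; the claimant prevails on this issue.
Per-issue: Issue I → carrier; Issue II → carrier; Issue III → claimant. The claimant must prevail on a majority of issues; overall, the carrier prevails.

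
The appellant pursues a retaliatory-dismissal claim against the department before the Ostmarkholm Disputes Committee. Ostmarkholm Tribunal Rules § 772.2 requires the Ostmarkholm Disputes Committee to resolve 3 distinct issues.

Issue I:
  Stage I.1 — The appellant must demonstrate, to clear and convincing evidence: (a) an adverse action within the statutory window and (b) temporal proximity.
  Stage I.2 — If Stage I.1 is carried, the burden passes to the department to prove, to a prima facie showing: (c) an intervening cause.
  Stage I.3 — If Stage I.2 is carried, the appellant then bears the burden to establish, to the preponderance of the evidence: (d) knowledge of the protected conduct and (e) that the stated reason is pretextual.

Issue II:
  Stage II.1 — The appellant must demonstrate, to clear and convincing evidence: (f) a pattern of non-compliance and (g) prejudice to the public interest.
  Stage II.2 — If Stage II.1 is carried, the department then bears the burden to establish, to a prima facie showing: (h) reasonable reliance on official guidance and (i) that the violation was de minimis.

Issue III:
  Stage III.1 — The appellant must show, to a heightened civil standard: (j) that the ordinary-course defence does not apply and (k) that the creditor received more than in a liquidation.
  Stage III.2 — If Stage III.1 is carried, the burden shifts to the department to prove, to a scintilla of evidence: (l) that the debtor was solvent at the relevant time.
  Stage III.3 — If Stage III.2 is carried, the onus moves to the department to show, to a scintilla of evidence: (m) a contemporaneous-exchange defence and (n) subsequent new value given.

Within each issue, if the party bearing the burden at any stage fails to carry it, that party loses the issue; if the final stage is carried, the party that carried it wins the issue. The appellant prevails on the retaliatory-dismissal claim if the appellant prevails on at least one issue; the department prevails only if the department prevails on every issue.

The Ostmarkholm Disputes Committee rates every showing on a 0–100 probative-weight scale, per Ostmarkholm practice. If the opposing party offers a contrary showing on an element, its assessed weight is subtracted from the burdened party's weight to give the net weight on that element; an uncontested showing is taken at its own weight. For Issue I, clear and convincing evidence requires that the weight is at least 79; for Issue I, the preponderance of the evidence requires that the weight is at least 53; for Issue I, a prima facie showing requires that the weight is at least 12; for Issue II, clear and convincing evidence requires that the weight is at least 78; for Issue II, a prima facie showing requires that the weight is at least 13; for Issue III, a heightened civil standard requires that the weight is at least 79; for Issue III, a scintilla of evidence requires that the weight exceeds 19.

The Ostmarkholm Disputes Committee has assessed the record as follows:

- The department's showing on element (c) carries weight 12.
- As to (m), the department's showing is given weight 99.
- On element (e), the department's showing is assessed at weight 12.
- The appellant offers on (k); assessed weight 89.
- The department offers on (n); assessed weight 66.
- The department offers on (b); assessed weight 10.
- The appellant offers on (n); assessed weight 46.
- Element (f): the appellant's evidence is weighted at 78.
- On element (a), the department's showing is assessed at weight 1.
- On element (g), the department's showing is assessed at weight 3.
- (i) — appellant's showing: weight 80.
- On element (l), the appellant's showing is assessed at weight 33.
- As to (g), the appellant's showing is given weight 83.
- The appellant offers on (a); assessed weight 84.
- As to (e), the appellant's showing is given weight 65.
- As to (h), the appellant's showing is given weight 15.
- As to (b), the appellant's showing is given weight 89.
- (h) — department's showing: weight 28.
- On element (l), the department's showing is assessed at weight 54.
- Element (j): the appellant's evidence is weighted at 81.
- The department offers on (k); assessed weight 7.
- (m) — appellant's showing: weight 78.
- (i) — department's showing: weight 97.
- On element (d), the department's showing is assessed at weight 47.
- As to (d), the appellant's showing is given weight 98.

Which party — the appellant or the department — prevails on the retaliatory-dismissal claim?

department

— Issue I —
Stage I.1 — burden on appellant; standard: clear and convincing evidence (weight is at least 79).
    (a): 84 − 1 = 83 ≥ 79 [met]
    (b): 89 − 10 = 79 ≥ 79 [met]
  The appellant carries Stage I.1; the department now bears the burden.
Stage I.2 — burden on department; standard: a prima facie showing (weight is at least 12).
    (c): 12 ≥ 12 [met]
  All elements met. The burden passes to the appellant.
Stage I.3 — burden on appellant; standard: the preponderance of the evidence (weight is at least 53).
    (d): 98 − 47 = 51 < 53 [not met]
    (e): 65 − 12 = 53 ≥ 53 [met]
  Not every element is met, so the appellant fails to carry Stage I.3.
The analysis ends at Stage I.3; the department prevails on this issue.
— Issue II —
At Stage II.1 the appellant must meet clear and convincing evidence (weight is at least 78): on (f) the weight is 78, which does reach 78, so (f) meets the standard; on (g) the weight is 83 less the opposing 3 gives net 80, ≥ 78, so (g) meets the standard.
  Stage II.1 is satisfied; the onus moves to the department.
At Stage II.2 the department must meet a prima facie showing (weight is at least 13): on (h) the weight is 28 less the opposing 15 gives net 13, which does reach 13, so (h) meets the standard; on (i) the weight is 97 less the opposing 80 gives net 17, which does reach 13, so (i) meets the standard.
  The department carries the last stage.
All stages carried — the department prevails on this issue.
— Issue III —
Stage III.1 — burden on appellant; standard: a heightened civil standard (weight is at least 79).
    (j): 81 ≥ 79 [met]
    (k): 89 − 7 = 82 ≥ 79 [met]
  The appellant carries Stage III.1; the department now bears the burden.
Stage III.2 — burden on department; standard: a scintilla of evidence (weight exceeds 19).
    (l): 54 − 33 = 21 > 19 [met]
  All elements met. The department retains the burden for Stage III.3.
Stage III.3 — burden on department; standard: a scintilla of evidence (weight exceeds 19).
    (m): 99 − 78 = 21 > 19 [met]
    (n): 66 − 46 = 20 > 19 [met]
  The department carries the last stage.
All stages carried — the department prevails on this issue.
Per-issue: Issue I → department; Issue II → department; Issue III → department. The appellant must prevail on at least one issue; overall, the department prevails.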